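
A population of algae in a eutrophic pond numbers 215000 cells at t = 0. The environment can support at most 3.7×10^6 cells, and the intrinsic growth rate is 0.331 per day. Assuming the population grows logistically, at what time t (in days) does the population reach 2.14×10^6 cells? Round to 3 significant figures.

A = (K − N₀)/N₀ = (3.7×10^6 − 215000)/215000 = 16.209.
Solve 3.7×10^6/(1 + 16.209·e^(−0.331t)) = 2.14×10^6: 1 + 16.209·e^(−0.331t) = 1.729, so e^(−0.331t) = 0.0449724.
−0.331·t = ln(0.0449724) = -3.1017, so t = 3.1017/0.331 = 9.3707.

9.37 days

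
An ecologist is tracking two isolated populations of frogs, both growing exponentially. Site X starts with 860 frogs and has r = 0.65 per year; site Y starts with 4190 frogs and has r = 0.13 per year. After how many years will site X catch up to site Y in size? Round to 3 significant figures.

3.05 years

Set 860·e^(0.65t) = 4190·e^(0.13t).
e^((0.65 − 0.13)t) = 4190/860 → e^(0.52·t) = 4.8721.
0.52·t = ln(4.8721) = 1.5835, so t = 1.5835/0.52 = 3.0452.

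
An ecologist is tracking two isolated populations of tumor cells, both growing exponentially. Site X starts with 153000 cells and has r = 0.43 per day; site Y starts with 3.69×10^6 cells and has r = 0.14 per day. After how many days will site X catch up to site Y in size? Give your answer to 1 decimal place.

11.0 days

Set 153000·e^(0.43t) = 3.69×10^6·e^(0.14t).
e^((0.43 − 0.14)t) = 3.69×10^6/153000 → e^(0.29·t) = 24.118.
0.29·t = ln(24.118) = 3.1829, so t = 3.1829/0.29 = 10.976.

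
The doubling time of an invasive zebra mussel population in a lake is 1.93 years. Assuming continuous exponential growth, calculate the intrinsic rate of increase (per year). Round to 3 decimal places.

0.359 per year

r = ln(2)/t_d = 0.6931/1.93 = 0.35914.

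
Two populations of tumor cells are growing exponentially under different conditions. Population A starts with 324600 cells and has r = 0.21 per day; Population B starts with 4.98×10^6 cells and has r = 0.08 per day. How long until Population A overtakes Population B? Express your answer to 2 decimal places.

Set 324600·e^(0.21t) = 4.98×10^6·e^(0.08t).
e^((0.21 − 0.08)t) = 4.98×10^6/324600 → e^(0.13·t) = 15.342.
0.13·t = ln(15.342) = 2.7306, so t = 2.7306/0.13 = 21.005.

21.00 days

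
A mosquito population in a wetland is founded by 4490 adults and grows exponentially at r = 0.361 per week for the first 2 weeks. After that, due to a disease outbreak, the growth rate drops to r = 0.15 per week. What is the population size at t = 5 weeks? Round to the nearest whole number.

Phase 1: N(2) = 4490·e^(0.361×2) = 4490·e^0.722 = 9242.87.
Phase 2 runs for 5 − 2 = 3 weeks at r = 0.15.
N(5) = 9242.87·e^(0.15×3) = 9242.87·e^0.45 = 14495.7.

14496 adults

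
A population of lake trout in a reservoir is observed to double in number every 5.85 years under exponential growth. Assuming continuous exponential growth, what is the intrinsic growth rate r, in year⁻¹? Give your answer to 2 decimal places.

r = ln(2)/t_d = 0.6931/5.85 = 0.11849.

0.12 per year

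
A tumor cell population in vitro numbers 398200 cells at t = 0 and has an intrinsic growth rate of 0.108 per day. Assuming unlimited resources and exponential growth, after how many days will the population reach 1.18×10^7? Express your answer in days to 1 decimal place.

Set N₀·e^(rt) = 1.18×10^7: e^(0.108·t) = 1.18×10^7/398200 = 29.633.
0.108·t = ln(29.633) = 3.3889, so t = 3.3889/0.108 = 31.379.

31.4 days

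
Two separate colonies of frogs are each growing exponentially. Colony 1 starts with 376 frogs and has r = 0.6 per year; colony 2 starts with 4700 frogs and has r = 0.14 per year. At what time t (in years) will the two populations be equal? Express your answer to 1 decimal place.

Set 376·e^(0.6t) = 4700·e^(0.14t).
e^((0.6 − 0.14)t) = 4700/376 → e^(0.46·t) = 12.5.
0.46·t = ln(12.5) = 2.5257, so t = 2.5257/0.46 = 5.4907.

5.5 years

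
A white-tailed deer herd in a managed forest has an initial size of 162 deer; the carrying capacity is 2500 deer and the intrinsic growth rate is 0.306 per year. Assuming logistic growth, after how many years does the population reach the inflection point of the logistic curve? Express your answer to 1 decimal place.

8.7 years

Logistic growth is fastest at N = K/2 = 1250.
A = (K − N₀)/N₀ = 14.432. Set K/(1 + A·e^(−rt)) = K/2 → A·e^(−rt) = 1.
e^(−0.306t) = 1/14.432 = 0.06929, so t = ln(14.432)/0.306 = 2.6695/0.306 = 8.7237.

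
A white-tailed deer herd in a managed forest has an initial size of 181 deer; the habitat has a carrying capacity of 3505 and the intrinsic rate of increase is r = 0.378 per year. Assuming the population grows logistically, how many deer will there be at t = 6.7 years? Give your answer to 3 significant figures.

A = (K − N₀)/N₀ = (3505 − 181)/181 = 18.365.
N(t) = K/(1 + A·e^(−rt)) = 3505/(1 + 18.365×e^(−0.378×6.7)).
e^(−2.533) = 0.079452; denominator = 1 + 18.365×0.079452 = 2.4591.
N = 3505/2.4591 = 1425.31.

1430 deer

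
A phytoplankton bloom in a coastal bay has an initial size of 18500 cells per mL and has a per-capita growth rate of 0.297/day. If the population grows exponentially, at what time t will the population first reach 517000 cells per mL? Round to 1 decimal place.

11.2 days

Set N₀·e^(rt) = 517000: e^(0.297·t) = 517000/18500 = 27.946.
0.297·t = ln(27.946) = 3.3303, so t = 3.3303/0.297 = 11.213.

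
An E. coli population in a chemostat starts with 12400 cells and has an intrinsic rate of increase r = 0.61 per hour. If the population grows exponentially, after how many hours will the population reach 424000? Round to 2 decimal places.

5.79 hours

Set N₀·e^(rt) = 424000: e^(0.61·t) = 424000/12400 = 34.194.
0.61·t = ln(34.194) = 3.532, so t = 3.532/0.61 = 5.7902.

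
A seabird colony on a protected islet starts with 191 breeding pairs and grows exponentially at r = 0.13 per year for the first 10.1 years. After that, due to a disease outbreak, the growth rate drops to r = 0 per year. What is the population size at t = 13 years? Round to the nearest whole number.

Phase 1: N(10.1) = 191·e^(0.13×10.1) = 191·e^1.313 = 710.006.
Phase 2 runs for 13 − 10.1 = 2.9 years at r = 0.
N(13) = 710.006·e^(0×2.9) = 710.006·e^0 = 710.006.

710 breeding pairs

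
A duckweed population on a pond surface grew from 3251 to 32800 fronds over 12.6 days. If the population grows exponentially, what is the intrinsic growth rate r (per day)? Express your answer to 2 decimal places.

0.18 per day

From N(t) = N₀·e^(rt): e^(r·12.6) = 32800/3251 = 10.089.
r·12.6 = ln(10.089) = 2.3115, so r = 2.3115/12.6 = 0.18345.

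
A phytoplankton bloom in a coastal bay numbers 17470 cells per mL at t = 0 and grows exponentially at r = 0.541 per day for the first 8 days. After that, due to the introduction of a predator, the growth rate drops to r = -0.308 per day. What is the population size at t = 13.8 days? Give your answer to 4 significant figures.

Phase 1: N(8) = 17470·e^(0.541×8) = 17470·e^4.328 = 1.324096×10^6.
Phase 2 runs for 13.8 − 8 = 5.8 days at r = -0.308.
N(13.8) = 1.324096×10^6·e^(-0.308×5.8) = 1.324096×10^6·e^-1.786 = 221869.

221900 cells per mL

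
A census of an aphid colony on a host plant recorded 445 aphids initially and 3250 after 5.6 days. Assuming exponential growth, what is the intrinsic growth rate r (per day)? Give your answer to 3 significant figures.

From N(t) = N₀·e^(rt): e^(r·5.6) = 3250/445 = 7.3034.
r·5.6 = ln(7.3034) = 1.9883, so r = 1.9883/5.6 = 0.35506.

0.355 per day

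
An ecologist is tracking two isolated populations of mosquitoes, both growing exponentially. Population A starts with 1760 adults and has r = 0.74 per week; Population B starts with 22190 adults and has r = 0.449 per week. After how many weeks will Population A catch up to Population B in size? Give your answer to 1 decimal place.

8.7 weeks

Set 1760·e^(0.74t) = 22190·e^(0.449t).
e^((0.74 − 0.449)t) = 22190/1760 → e^(0.291·t) = 12.608.
0.291·t = ln(12.608) = 2.5343, so t = 2.5343/0.291 = 8.709.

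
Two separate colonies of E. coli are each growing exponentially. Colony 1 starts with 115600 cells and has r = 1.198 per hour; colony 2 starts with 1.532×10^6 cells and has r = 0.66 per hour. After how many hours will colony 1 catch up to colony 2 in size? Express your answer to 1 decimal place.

Set 115600·e^(1.198t) = 1.532×10^6·e^(0.66t).
e^((1.198 − 0.66)t) = 1.532×10^6/115600 → e^(0.538·t) = 13.253.
0.538·t = ln(13.253) = 2.5842, so t = 2.5842/0.538 = 4.8033.

4.8 hours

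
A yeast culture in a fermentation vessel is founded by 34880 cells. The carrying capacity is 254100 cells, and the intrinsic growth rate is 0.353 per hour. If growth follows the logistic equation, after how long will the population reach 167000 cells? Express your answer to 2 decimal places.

7.05 hours

A = (K − N₀)/N₀ = (254100 − 34880)/34880 = 6.285.
Solve 254100/(1 + 6.285·e^(−0.353t)) = 167000: 1 + 6.285·e^(−0.353t) = 1.5216, so e^(−0.353t) = 0.0829847.
−0.353·t = ln(0.0829847) = -2.4891, so t = 2.4891/0.353 = 7.0513.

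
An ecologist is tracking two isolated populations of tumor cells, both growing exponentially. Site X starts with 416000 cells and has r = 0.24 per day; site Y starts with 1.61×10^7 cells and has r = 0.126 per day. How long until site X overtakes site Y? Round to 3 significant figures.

Set 416000·e^(0.24t) = 1.61×10^7·e^(0.126t).
e^((0.24 − 0.126)t) = 1.61×10^7/416000 → e^(0.114·t) = 38.702.
0.114·t = ln(38.702) = 3.6559, so t = 3.6559/0.114 = 32.069.

32.1 days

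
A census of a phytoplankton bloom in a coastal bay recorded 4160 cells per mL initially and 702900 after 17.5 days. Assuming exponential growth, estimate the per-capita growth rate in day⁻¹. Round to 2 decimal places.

From N(t) = N₀·e^(rt): e^(r·17.5) = 702900/4160 = 168.97.
r·17.5 = ln(168.97) = 5.1297, so r = 5.1297/17.5 = 0.29313.

0.29 per day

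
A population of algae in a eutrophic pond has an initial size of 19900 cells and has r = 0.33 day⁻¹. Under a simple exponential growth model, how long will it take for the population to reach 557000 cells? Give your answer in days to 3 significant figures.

Set N₀·e^(rt) = 557000: e^(0.33·t) = 557000/19900 = 27.99.
0.33·t = ln(27.99) = 3.3318, so t = 3.3318/0.33 = 10.097.

10.1 days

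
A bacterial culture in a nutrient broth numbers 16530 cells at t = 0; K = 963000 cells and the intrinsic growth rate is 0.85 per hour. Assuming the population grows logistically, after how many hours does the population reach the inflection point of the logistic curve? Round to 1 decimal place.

4.8 hours

Logistic growth is fastest at N = K/2 = 481500.
A = (K − N₀)/N₀ = 57.258. Set K/(1 + A·e^(−rt)) = K/2 → A·e^(−rt) = 1.
e^(−0.85t) = 1/57.258 = 0.0174649, so t = ln(57.258)/0.85 = 4.0476/0.85 = 4.7618.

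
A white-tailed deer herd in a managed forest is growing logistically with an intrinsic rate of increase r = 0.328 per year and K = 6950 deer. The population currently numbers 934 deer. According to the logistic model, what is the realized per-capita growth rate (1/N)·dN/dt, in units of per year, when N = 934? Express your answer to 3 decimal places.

0.284 per year

(1/N)·dN/dt = r(1 − N/K) = 0.328 × (1 − 934/6950).
= 0.328 × 0.86561 = 0.28392.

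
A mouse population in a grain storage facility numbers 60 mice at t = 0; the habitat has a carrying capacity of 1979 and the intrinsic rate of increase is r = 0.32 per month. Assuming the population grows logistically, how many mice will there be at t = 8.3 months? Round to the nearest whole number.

610 mice

A = (K − N₀)/N₀ = (1979 − 60)/60 = 31.983.
N(t) = K/(1 + A·e^(−rt)) = 1979/(1 + 31.983×e^(−0.32×8.3)).
e^(−2.656) = 0.070229; denominator = 1 + 31.983×0.070229 = 3.2461.
N = 1979/3.2461 = 609.646.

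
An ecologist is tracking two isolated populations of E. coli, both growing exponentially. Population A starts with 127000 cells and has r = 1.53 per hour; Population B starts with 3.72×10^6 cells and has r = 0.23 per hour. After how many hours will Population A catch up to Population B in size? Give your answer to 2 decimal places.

Set 127000·e^(1.53t) = 3.72×10^6·e^(0.23t).
e^((1.53 − 0.23)t) = 3.72×10^6/127000 → e^(1.3·t) = 29.291.
1.3·t = ln(29.291) = 3.3773, so t = 3.3773/1.3 = 2.5979.

2.60 hours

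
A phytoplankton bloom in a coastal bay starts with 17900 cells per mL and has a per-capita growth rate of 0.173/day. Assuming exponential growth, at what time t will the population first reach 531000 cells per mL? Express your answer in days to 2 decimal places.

19.60 days

Set N₀·e^(rt) = 531000: e^(0.173·t) = 531000/17900 = 29.665.
0.173·t = ln(29.665) = 3.39, so t = 3.39/0.173 = 19.595.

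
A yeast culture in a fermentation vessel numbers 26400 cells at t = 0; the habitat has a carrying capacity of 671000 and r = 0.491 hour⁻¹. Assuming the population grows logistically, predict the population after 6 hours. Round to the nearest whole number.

293901 cells

A = (K − N₀)/N₀ = (671000 − 26400)/26400 = 24.417.
N(t) = K/(1 + A·e^(−rt)) = 671000/(1 + 24.417×e^(−0.491×6)).
e^(−2.946) = 0.052549; denominator = 1 + 24.417×0.052549 = 2.2831.
N = 671000/2.2831 = 293901.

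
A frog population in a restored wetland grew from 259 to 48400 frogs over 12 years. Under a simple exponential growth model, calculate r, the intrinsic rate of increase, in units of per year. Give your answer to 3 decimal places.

From N(t) = N₀·e^(rt): e^(r·12) = 48400/259 = 186.87.
r·12 = ln(186.87) = 5.2304, so r = 5.2304/12 = 0.43587.

0.436 per year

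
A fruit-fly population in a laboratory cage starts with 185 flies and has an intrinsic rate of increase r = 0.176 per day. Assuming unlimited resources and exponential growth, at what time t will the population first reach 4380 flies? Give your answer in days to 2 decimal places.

17.98 days

Set N₀·e^(rt) = 4380: e^(0.176·t) = 4380/185 = 23.676.
0.176·t = ln(23.676) = 3.1644, so t = 3.1644/0.176 = 17.98.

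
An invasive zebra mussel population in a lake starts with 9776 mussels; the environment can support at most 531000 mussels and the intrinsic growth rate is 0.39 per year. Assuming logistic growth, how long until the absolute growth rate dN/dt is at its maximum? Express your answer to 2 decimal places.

10.20 years

Logistic growth is fastest at N = K/2 = 265500.
A = (K − N₀)/N₀ = 53.317. Set K/(1 + A·e^(−rt)) = K/2 → A·e^(−rt) = 1.
e^(−0.39t) = 1/53.317 = 0.0187559, so t = ln(53.317)/0.39 = 3.9762/0.39 = 10.196.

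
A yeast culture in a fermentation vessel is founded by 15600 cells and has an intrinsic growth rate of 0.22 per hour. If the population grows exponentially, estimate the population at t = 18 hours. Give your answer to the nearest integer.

N(t) = N₀·e^(rt) = 15600 × e^(0.22×18) = 15600 × e^3.96.
e^3.96 ≈ 52.457, so N ≈ 15600 × 52.457 = 818334.

818334 cells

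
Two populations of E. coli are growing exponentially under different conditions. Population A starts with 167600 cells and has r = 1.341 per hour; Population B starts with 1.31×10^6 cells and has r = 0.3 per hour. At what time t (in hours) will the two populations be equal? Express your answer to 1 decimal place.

2.0 hours

Set 167600·e^(1.341t) = 1.31×10^6·e^(0.3t).
e^((1.341 − 0.3)t) = 1.31×10^6/167600 → e^(1.041·t) = 7.8162.
1.041·t = ln(7.8162) = 2.0562, so t = 2.0562/1.041 = 1.9752.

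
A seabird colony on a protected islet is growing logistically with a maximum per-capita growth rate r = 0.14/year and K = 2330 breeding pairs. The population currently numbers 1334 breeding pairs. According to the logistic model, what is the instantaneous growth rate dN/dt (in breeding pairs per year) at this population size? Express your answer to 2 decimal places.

dN/dt = rN(1 − N/K) = 0.14 × 1334 × (1 − 1334/2330).
1 − 1334/2330 = 0.42747; dN/dt = 0.14 × 1334 × 0.42747 = 79.834.

79.83 breeding pairs per year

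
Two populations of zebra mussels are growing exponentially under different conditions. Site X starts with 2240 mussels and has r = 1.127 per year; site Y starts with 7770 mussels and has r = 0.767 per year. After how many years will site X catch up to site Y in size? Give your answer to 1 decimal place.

Set 2240·e^(1.127t) = 7770·e^(0.767t).
e^((1.127 − 0.767)t) = 7770/2240 → e^(0.36·t) = 3.4688.
0.36·t = ln(3.4688) = 1.2438, so t = 1.2438/0.36 = 3.455.

3.5 years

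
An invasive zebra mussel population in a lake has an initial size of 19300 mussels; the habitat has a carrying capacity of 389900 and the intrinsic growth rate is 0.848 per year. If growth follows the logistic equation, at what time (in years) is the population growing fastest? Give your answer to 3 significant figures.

Logistic growth is fastest at N = K/2 = 194950.
A = (K − N₀)/N₀ = 19.202. Set K/(1 + A·e^(−rt)) = K/2 → A·e^(−rt) = 1.
e^(−0.848t) = 1/19.202 = 0.0520777, so t = ln(19.202)/0.848 = 2.955/0.848 = 3.4847.

3.48 years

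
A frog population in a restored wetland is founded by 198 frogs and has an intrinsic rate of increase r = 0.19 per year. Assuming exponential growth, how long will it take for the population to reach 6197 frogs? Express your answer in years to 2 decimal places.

18.12 years

Set N₀·e^(rt) = 6197: e^(0.19·t) = 6197/198 = 31.298.
0.19·t = ln(31.298) = 3.4436, so t = 3.4436/0.19 = 18.124.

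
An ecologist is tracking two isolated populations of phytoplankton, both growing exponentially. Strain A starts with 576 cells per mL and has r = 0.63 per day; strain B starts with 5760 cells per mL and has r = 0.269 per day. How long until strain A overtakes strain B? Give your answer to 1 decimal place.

6.4 days

Set 576·e^(0.63t) = 5760·e^(0.269t).
e^((0.63 − 0.269)t) = 5760/576 → e^(0.361·t) = 10.
0.361·t = ln(10) = 2.3026, so t = 2.3026/0.361 = 6.3784.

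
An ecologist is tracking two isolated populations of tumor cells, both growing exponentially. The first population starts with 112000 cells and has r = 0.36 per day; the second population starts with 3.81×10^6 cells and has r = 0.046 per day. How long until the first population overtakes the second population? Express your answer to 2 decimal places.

Set 112000·e^(0.36t) = 3.81×10^6·e^(0.046t).
e^((0.36 − 0.046)t) = 3.81×10^6/112000 → e^(0.314·t) = 34.018.
0.314·t = ln(34.018) = 3.5269, so t = 3.5269/0.314 = 11.232.

11.23 days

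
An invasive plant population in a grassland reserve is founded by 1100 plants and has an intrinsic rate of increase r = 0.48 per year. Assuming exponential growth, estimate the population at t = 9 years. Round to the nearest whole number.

N(t) = N₀·e^(rt) = 1100 × e^(0.48×9) = 1100 × e^4.32.
e^4.32 ≈ 75.189, so N ≈ 1100 × 75.189 = 82707.5.

82707 plants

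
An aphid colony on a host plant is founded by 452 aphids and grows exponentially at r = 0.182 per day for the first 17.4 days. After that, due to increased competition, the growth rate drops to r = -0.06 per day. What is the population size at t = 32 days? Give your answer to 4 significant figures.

Phase 1: N(17.4) = 452·e^(0.182×17.4) = 452·e^3.167 = 10726.6.
Phase 2 runs for 32 − 17.4 = 14.6 days at r = -0.06.
N(32) = 10726.6·e^(-0.06×14.6) = 10726.6·e^-0.876 = 4467.04.

4467 aphids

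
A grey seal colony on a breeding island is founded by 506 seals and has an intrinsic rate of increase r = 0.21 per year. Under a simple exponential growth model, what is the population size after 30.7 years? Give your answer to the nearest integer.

N(t) = N₀·e^(rt) = 506 × e^(0.21×30.7) = 506 × e^6.447.
e^6.447 ≈ 630.81, so N ≈ 506 × 630.81 = 319188.

319188 seals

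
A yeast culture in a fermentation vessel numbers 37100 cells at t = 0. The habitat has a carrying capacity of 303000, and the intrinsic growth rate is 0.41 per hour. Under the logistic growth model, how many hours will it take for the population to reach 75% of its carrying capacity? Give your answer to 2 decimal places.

A = (K − N₀)/N₀ = (303000 − 37100)/37100 = 7.1671.
Solve 303000/(1 + 7.1671·e^(−0.41t)) = 227250: 1 + 7.1671·e^(−0.41t) = 1.3333, so e^(−0.41t) = 0.0465087.
−0.41·t = ln(0.0465087) = -3.0681, so t = 3.0681/0.41 = 7.4832.

7.48 hours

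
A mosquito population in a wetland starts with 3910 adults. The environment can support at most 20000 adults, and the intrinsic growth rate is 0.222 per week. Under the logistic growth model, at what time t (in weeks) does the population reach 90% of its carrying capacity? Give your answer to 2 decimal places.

A = (K − N₀)/N₀ = (20000 − 3910)/3910 = 4.1151.
Solve 20000/(1 + 4.1151·e^(−0.222t)) = 18000: 1 + 4.1151·e^(−0.222t) = 1.1111, so e^(−0.222t) = 0.0270009.
−0.222·t = ln(0.0270009) = -3.6119, so t = 3.6119/0.222 = 16.27.

16.27 weeks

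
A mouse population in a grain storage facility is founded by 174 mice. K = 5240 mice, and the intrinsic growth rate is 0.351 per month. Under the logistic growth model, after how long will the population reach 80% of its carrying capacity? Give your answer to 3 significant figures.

13.6 months

A = (K − N₀)/N₀ = (5240 − 174)/174 = 29.115.
Solve 5240/(1 + 29.115·e^(−0.351t)) = 4192: 1 + 29.115·e^(−0.351t) = 1.25, so e^(−0.351t) = 0.00858666.
−0.351·t = ln(0.00858666) = -4.7575, so t = 4.7575/0.351 = 13.554.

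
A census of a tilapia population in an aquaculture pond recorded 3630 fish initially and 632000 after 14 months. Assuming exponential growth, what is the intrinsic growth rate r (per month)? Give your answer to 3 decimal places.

From N(t) = N₀·e^(rt): e^(r·14) = 632000/3630 = 174.1.
r·14 = ln(174.1) = 5.1597, so r = 5.1597/14 = 0.36855.

0.369 per month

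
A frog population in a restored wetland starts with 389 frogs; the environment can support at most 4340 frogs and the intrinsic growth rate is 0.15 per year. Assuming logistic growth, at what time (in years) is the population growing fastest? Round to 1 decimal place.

Logistic growth is fastest at N = K/2 = 2170.
A = (K − N₀)/N₀ = 10.157. Set K/(1 + A·e^(−rt)) = K/2 → A·e^(−rt) = 1.
e^(−0.15t) = 1/10.157 = 0.0984561, so t = ln(10.157)/0.15 = 2.3181/0.15 = 15.454.

15.5 years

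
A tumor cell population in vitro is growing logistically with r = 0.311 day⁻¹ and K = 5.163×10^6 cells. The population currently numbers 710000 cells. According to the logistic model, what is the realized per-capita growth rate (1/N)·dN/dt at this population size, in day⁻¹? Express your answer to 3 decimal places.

0.268 per day

(1/N)·dN/dt = r(1 − N/K) = 0.311 × (1 − 710000/5.163×10^6).
= 0.311 × 0.86248 = 0.26823.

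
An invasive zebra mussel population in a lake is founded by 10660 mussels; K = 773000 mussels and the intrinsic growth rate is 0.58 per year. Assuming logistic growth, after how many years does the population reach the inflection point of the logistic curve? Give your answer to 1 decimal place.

Logistic growth is fastest at N = K/2 = 386500.
A = (K − N₀)/N₀ = 71.514. Set K/(1 + A·e^(−rt)) = K/2 → A·e^(−rt) = 1.
e^(−0.58t) = 1/71.514 = 0.0139833, so t = ln(71.514)/0.58 = 4.2699/0.58 = 7.3619.

7.4 years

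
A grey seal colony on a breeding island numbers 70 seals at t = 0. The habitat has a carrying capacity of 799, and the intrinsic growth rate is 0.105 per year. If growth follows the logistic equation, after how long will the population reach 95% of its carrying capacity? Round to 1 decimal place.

A = (K − N₀)/N₀ = (799 − 70)/70 = 10.414.
Solve 799/(1 + 10.414·e^(−0.105t)) = 759.05: 1 + 10.414·e^(−0.105t) = 1.0526, so e^(−0.105t) = 0.00505379.
−0.105·t = ln(0.00505379) = -5.2876, so t = 5.2876/0.105 = 50.358.

50.4 years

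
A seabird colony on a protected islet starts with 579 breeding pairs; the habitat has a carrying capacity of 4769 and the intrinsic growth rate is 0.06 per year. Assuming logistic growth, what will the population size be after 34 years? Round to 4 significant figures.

2457 breeding pairs

A = (K − N₀)/N₀ = (4769 − 579)/579 = 7.2366.
N(t) = K/(1 + A·e^(−rt)) = 4769/(1 + 7.2366×e^(−0.06×34)).
e^(−2.04) = 0.13003; denominator = 1 + 7.2366×0.13003 = 1.941.
N = 4769/1.941 = 2457.02.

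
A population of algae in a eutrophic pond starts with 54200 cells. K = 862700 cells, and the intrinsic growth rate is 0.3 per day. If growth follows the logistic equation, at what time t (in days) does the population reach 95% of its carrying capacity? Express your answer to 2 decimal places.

A = (K − N₀)/N₀ = (862700 − 54200)/54200 = 14.917.
Solve 862700/(1 + 14.917·e^(−0.3t)) = 819565: 1 + 14.917·e^(−0.3t) = 1.0526, so e^(−0.3t) = 0.0035283.
−0.3·t = ln(0.0035283) = -5.6469, so t = 5.6469/0.3 = 18.823.

18.82 days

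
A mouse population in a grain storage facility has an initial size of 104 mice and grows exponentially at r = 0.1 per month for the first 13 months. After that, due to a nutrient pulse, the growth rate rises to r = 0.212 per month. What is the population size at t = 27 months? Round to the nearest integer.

7423 mice

Phase 1: N(13) = 104·e^(0.1×13) = 104·e^1.3 = 381.607.
Phase 2 runs for 27 − 13 = 14 months at r = 0.212.
N(27) = 381.607·e^(0.212×14) = 381.607·e^2.968 = 7423.39.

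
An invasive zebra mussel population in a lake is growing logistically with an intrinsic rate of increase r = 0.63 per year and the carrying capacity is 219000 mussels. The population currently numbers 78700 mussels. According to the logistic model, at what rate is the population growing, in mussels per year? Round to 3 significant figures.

dN/dt = rN(1 − N/K) = 0.63 × 78700 × (1 − 78700/219000).
1 − 78700/219000 = 0.64064; dN/dt = 0.63 × 78700 × 0.64064 = 31764.

31800 mussels per year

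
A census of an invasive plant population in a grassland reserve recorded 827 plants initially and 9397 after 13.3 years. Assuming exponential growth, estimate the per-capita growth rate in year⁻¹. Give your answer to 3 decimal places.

0.183 per year

From N(t) = N₀·e^(rt): e^(r·13.3) = 9397/827 = 11.363.
r·13.3 = ln(11.363) = 2.4303, so r = 2.4303/13.3 = 0.18273.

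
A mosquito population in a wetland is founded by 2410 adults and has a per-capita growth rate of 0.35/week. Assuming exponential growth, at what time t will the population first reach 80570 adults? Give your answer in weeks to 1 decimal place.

Set N₀·e^(rt) = 80570: e^(0.35·t) = 80570/2410 = 33.432.
0.35·t = ln(33.432) = 3.5095, so t = 3.5095/0.35 = 10.027.

10.0 weeks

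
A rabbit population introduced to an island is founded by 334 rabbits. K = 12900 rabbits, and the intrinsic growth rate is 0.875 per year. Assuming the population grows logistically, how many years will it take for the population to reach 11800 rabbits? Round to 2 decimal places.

A = (K − N₀)/N₀ = (12900 − 334)/334 = 37.623.
Solve 12900/(1 + 37.623·e^(−0.875t)) = 11800: 1 + 37.623·e^(−0.875t) = 1.0932, so e^(−0.875t) = 0.00247776.
−0.875·t = ln(0.00247776) = -6.0004, so t = 6.0004/0.875 = 6.8576.

6.86 years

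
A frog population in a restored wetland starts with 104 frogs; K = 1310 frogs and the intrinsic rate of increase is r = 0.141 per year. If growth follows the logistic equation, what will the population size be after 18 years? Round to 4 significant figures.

683.6 frogs

A = (K − N₀)/N₀ = (1310 − 104)/104 = 11.596.
N(t) = K/(1 + A·e^(−rt)) = 1310/(1 + 11.596×e^(−0.141×18)).
e^(−2.538) = 0.079024; denominator = 1 + 11.596×0.079024 = 1.9164.
N = 1310/1.9164 = 683.581.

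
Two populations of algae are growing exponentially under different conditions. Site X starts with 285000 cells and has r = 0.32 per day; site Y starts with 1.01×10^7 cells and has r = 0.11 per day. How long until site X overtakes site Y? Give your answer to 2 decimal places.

16.99 days

Set 285000·e^(0.32t) = 1.01×10^7·e^(0.11t).
e^((0.32 − 0.11)t) = 1.01×10^7/285000 → e^(0.21·t) = 35.439.
0.21·t = ln(35.439) = 3.5678, so t = 3.5678/0.21 = 16.99.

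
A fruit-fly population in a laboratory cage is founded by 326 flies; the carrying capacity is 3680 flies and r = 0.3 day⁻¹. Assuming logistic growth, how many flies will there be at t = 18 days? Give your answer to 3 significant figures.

A = (K − N₀)/N₀ = (3680 − 326)/326 = 10.288.
N(t) = K/(1 + A·e^(−rt)) = 3680/(1 + 10.288×e^(−0.3×18)).
e^(−5.4) = 0.0045166; denominator = 1 + 10.288×0.0045166 = 1.0465.
N = 3680/1.0465 = 3516.59.

3520 flies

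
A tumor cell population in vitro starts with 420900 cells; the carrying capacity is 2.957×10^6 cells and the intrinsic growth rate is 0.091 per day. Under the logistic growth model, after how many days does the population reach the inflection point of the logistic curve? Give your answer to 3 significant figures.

Logistic growth is fastest at N = K/2 = 1.4785×10^6.
A = (K − N₀)/N₀ = 6.0254. Set K/(1 + A·e^(−rt)) = K/2 → A·e^(−rt) = 1.
e^(−0.091t) = 1/6.0254 = 0.165963, so t = ln(6.0254)/0.091 = 1.796/0.091 = 19.736.

19.7 days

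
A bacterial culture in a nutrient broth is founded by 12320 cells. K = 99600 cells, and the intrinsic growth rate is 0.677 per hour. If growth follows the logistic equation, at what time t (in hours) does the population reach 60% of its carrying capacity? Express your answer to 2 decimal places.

A = (K − N₀)/N₀ = (99600 − 12320)/12320 = 7.0844.
Solve 99600/(1 + 7.0844·e^(−0.677t)) = 59760: 1 + 7.0844·e^(−0.677t) = 1.6667, so e^(−0.677t) = 0.0941033.
−0.677·t = ln(0.0941033) = -2.3634, so t = 2.3634/0.677 = 3.4909.

3.49 hours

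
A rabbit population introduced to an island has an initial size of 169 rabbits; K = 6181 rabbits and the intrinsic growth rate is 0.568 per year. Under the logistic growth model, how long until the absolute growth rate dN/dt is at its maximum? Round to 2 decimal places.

Logistic growth is fastest at N = K/2 = 3090.5.
A = (K − N₀)/N₀ = 35.574. Set K/(1 + A·e^(−rt)) = K/2 → A·e^(−rt) = 1.
e^(−0.568t) = 1/35.574 = 0.0281104, so t = ln(35.574)/0.568 = 3.5716/0.568 = 6.2881.

6.29 years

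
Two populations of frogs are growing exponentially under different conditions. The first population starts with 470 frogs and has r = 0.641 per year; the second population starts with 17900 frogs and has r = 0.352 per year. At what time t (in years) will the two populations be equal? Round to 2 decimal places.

12.59 years

Set 470·e^(0.641t) = 17900·e^(0.352t).
e^((0.641 − 0.352)t) = 17900/470 → e^(0.289·t) = 38.085.
0.289·t = ln(38.085) = 3.6398, so t = 3.6398/0.289 = 12.595.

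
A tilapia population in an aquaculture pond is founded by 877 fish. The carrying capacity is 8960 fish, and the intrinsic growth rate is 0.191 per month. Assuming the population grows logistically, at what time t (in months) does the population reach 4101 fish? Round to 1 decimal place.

10.7 months

A = (K − N₀)/N₀ = (8960 − 877)/877 = 9.2166.
Solve 8960/(1 + 9.2166·e^(−0.191t)) = 4101: 1 + 9.2166·e^(−0.191t) = 2.1848, so e^(−0.191t) = 0.128554.
−0.191·t = ln(0.128554) = -2.0514, so t = 2.0514/0.191 = 10.74.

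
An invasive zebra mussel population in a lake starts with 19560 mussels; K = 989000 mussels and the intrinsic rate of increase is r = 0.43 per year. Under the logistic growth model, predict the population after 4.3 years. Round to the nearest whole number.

112376 mussels

A = (K − N₀)/N₀ = (989000 − 19560)/19560 = 49.562.
N(t) = K/(1 + A·e^(−rt)) = 989000/(1 + 49.562×e^(−0.43×4.3)).
e^(−1.849) = 0.15739; denominator = 1 + 49.562×0.15739 = 8.8008.
N = 989000/8.8008 = 112376.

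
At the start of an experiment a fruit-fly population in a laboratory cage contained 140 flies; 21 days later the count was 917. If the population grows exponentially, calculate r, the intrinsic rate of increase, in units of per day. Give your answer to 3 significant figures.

From N(t) = N₀·e^(rt): e^(r·21) = 917/140 = 6.55.
r·21 = ln(6.55) = 1.8795, so r = 1.8795/21 = 0.089498.

0.0895 per day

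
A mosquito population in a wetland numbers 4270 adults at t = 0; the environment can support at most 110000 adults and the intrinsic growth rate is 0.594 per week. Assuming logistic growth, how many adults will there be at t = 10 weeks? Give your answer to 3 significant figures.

103000 adults

A = (K − N₀)/N₀ = (110000 − 4270)/4270 = 24.761.
N(t) = K/(1 + A·e^(−rt)) = 110000/(1 + 24.761×e^(−0.594×10)).
e^(−5.94) = 0.002632; denominator = 1 + 24.761×0.002632 = 1.0652.
N = 110000/1.0652 = 103270.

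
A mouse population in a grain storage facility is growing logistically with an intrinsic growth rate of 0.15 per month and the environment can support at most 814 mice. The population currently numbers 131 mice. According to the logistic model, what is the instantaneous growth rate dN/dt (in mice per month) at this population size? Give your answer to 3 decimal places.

dN/dt = rN(1 − N/K) = 0.15 × 131 × (1 − 131/814).
1 − 131/814 = 0.83907; dN/dt = 0.15 × 131 × 0.83907 = 16.488.

16.488 mice per month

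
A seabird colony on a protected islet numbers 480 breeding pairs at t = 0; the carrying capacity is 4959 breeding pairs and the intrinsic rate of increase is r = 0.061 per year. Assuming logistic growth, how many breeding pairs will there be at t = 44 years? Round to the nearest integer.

A = (K − N₀)/N₀ = (4959 − 480)/480 = 9.3313.
N(t) = K/(1 + A·e^(−rt)) = 4959/(1 + 9.3313×e^(−0.061×44)).
e^(−2.684) = 0.068289; denominator = 1 + 9.3313×0.068289 = 1.6372.
N = 4959/1.6372 = 3028.9.

3029 breeding pairs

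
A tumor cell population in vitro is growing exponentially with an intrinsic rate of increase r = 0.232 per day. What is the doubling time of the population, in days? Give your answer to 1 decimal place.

3.0 days

Doubling time t_d = ln(2)/r = 0.6931/0.232 = 2.9877.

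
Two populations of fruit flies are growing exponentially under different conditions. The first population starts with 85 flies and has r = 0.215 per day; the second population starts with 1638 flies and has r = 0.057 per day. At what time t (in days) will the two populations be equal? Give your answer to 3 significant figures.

18.7 days

Set 85·e^(0.215t) = 1638·e^(0.057t).
e^((0.215 − 0.057)t) = 1638/85 → e^(0.158·t) = 19.271.
0.158·t = ln(19.271) = 2.9586, so t = 2.9586/0.158 = 18.725.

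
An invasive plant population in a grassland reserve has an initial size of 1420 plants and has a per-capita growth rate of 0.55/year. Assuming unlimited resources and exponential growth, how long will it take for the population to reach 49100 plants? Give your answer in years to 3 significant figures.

6.44 years

Set N₀·e^(rt) = 49100: e^(0.55·t) = 49100/1420 = 34.577.
0.55·t = ln(34.577) = 3.5432, so t = 3.5432/0.55 = 6.4422.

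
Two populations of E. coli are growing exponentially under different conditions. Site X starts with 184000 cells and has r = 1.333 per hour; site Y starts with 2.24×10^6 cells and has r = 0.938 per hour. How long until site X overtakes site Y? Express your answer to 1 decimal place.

6.3 hours

Set 184000·e^(1.333t) = 2.24×10^6·e^(0.938t).
e^((1.333 − 0.938)t) = 2.24×10^6/184000 → e^(0.395·t) = 12.174.
0.395·t = ln(12.174) = 2.4993, so t = 2.4993/0.395 = 6.3273.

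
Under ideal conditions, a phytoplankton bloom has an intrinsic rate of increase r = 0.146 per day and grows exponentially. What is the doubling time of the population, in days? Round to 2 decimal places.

Doubling time t_d = ln(2)/r = 0.6931/0.146 = 4.7476.

4.75 days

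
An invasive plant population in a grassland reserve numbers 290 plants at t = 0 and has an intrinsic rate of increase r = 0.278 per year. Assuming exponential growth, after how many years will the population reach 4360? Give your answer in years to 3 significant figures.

Set N₀·e^(rt) = 4360: e^(0.278·t) = 4360/290 = 15.034.
0.278·t = ln(15.034) = 2.7103, so t = 2.7103/0.278 = 9.7494.

9.75 years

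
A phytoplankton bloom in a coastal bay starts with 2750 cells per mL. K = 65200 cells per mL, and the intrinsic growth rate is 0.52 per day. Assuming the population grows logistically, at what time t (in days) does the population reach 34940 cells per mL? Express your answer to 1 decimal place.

A = (K − N₀)/N₀ = (65200 − 2750)/2750 = 22.709.
Solve 65200/(1 + 22.709·e^(−0.52t)) = 34940: 1 + 22.709·e^(−0.52t) = 1.8661, so e^(−0.52t) = 0.038137.
−0.52·t = ln(0.038137) = -3.2666, so t = 3.2666/0.52 = 6.2819.

6.3 days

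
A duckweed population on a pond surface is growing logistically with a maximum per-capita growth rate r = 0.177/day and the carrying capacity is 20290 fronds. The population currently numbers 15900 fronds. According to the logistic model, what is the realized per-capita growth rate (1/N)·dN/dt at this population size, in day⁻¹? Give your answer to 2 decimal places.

(1/N)·dN/dt = r(1 − N/K) = 0.177 × (1 − 15900/20290).
= 0.177 × 0.21636 = 0.038296.

0.04 per day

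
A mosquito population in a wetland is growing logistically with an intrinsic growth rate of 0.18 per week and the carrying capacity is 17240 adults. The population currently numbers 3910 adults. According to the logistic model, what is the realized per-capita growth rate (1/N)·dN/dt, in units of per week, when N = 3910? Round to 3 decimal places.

0.139 per week

(1/N)·dN/dt = r(1 − N/K) = 0.18 × (1 − 3910/17240).
= 0.18 × 0.7732 = 0.13918.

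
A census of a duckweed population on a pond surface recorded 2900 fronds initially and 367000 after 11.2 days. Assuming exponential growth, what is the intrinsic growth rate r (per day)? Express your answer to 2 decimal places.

From N(t) = N₀·e^(rt): e^(r·11.2) = 367000/2900 = 126.55.
r·11.2 = ln(126.55) = 4.8407, so r = 4.8407/11.2 = 0.4322.

0.43 per day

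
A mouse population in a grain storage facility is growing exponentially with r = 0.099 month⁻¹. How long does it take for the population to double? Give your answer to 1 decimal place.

7.0 months

Doubling time t_d = ln(2)/r = 0.6931/0.099 = 7.0015.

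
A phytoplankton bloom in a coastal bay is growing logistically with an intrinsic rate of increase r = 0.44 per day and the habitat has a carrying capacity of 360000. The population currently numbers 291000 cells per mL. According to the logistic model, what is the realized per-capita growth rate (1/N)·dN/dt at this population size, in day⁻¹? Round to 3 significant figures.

(1/N)·dN/dt = r(1 − N/K) = 0.44 × (1 − 291000/360000).
= 0.44 × 0.19167 = 0.084333.

0.0843 per day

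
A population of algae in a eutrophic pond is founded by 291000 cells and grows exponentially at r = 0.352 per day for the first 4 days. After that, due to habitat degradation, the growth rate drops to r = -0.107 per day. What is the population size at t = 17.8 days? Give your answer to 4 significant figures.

271700 cells

Phase 1: N(4) = 291000·e^(0.352×4) = 291000·e^1.408 = 1.189542×10^6.
Phase 2 runs for 17.8 − 4 = 13.8 days at r = -0.107.
N(17.8) = 1.189542×10^6·e^(-0.107×13.8) = 1.189542×10^6·e^-1.477 = 271707.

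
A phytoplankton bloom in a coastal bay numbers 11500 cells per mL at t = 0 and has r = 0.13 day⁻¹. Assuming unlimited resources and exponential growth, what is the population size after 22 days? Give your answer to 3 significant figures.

N(t) = N₀·e^(rt) = 11500 × e^(0.13×22) = 11500 × e^2.86.
e^2.86 ≈ 17.462, so N ≈ 11500 × 17.462 = 200808.

201000 cells per mL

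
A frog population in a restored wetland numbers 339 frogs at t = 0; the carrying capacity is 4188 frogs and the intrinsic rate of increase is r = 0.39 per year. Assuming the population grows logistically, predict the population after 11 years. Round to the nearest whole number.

3624 frogs

A = (K − N₀)/N₀ = (4188 − 339)/339 = 11.354.
N(t) = K/(1 + A·e^(−rt)) = 4188/(1 + 11.354×e^(−0.39×11)).
e^(−4.29) = 0.013705; denominator = 1 + 11.354×0.013705 = 1.1556.
N = 4188/1.1556 = 3624.07.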